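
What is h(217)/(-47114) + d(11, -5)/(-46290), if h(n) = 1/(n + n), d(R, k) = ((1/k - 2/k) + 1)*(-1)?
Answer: 20408901/788761386700 ≈ 2.5875e-5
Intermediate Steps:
d(R, k) = -1 + 1/k (d(R, k) = ((1/k - 2/k) + 1)*(-1) = (-1/k + 1)*(-1) = (1 - 1/k)*(-1) = -1 + 1/k)
h(n) = 1/(2*n)
h(217)/(-47114) + d(11, -5)/(-46290) = ((½)/217)/(-47114) + ((1 - 1*(-5))/(-5))/(-46290) = ((½)*(1/217))*(-1/47114) - (1 + 5)/5*(-1/46290) = (1/434)*(-1/47114) - ⅕*6*(-1/46290) = -1/20447476 - 6/5*(-1/46290) = -1/20447476 + 1/38575 = 20408901/788761386700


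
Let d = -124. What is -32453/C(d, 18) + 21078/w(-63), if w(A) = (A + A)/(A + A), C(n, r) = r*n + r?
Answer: 46699145/2214 ≈ 21093.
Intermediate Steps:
C(n, r) = r + n*r (C(n, r) = n*r + r = r + n*r)
w(A) = 1 (w(A) = (2*A)/((2*A)) = (2*A)*(1/(2*A)) = 1)
-32453/C(d, 18) + 21078/w(-63) = -32453*1/(18*(1 - 124)) + 21078/1 = -32453/(18*(-123)) + 21078*1 = -32453/(-2214) + 21078 = -32453*(-1/2214) + 21078 = 32453/2214 + 21078 = 46699145/2214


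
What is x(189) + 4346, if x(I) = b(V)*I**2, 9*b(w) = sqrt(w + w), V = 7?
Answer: 4346 + 3969*sqrt(14) ≈ 19197.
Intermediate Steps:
b(w) = sqrt(2)*sqrt(w)/9 (b(w) = sqrt(w + w)/9 = sqrt(2*w)/9 = (sqrt(2)*sqrt(w))/9 = sqrt(2)*sqrt(w)/9)
x(I) = sqrt(14)*I**2/9 (x(I) = (sqrt(2)*sqrt(7)/9)*I**2 = (sqrt(14)/9)*I**2 = sqrt(14)*I**2/9)
x(189) + 4346 = (1/9)*sqrt(14)*189**2 + 4346 = (1/9)*sqrt(14)*35721 + 4346 = 3969*sqrt(14) + 4346 = 4346 + 3969*sqrt(14)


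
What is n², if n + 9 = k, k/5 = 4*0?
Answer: 81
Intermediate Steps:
k = 0 (k = 5*(4*0) = 5*0 = 0)
n = -9 (n = -9 + 0 = -9)
n² = (-9)² = 81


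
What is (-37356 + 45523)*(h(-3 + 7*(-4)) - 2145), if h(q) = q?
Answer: -17771392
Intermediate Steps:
(-37356 + 45523)*(h(-3 + 7*(-4)) - 2145) = (-37356 + 45523)*((-3 + 7*(-4)) - 2145) = 8167*((-3 - 28) - 2145) = 8167*(-31 - 2145) = 8167*(-2176) = -17771392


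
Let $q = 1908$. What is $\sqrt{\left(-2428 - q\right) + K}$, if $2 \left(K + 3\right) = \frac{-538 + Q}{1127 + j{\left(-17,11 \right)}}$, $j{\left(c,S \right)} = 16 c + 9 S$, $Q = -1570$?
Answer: $\frac{i \sqrt{109722190}}{159} \approx 65.88 i$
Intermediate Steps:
$j{\left(c,S \right)} = 9 S + 16 c$
$K = - \frac{1958}{477}$ ($K = -3 + \frac{\left(-538 - 1570\right) \frac{1}{1127 + \left(9 \cdot 11 + 16 \left(-17\right)\right)}}{2} = -3 + \frac{\left(-2108\right) \frac{1}{1127 + \left(99 - 272\right)}}{2} = -3 + \frac{\left(-2108\right) \frac{1}{1127 - 173}}{2} = -3 + \frac{\left(-2108\right) \frac{1}{954}}{2} = -3 + \frac{1}{2} \left(- \frac{1054}{477}\right) = -3 - \frac{527}{477} = - \frac{1958}{477} \approx -4.1048$)
$\sqrt{\left(-2428 - q\right) + K} = \sqrt{\left(-2428 - 1908\right) - \frac{1958}{477}} = \sqrt{-4336 - \frac{1958}{477}} = \sqrt{- \frac{2070230}{477}} = \frac{i \sqrt{109722190}}{159}$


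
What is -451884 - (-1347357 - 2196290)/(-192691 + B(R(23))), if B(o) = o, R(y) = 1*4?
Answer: -87075715955/192687 ≈ -4.5190e+5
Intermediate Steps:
R(y) = 4
-451884 - (-1347357 - 2196290)/(-192691 + B(R(23))) = -451884 - (-1347357 - 2196290)/(-192691 + 4) = -451884 - (-3543647)/(-192687) = -451884 - (-3543647)*(-1)/192687 = -451884 - 1*3543647/192687 = -451884 - 3543647/192687 = -87075715955/192687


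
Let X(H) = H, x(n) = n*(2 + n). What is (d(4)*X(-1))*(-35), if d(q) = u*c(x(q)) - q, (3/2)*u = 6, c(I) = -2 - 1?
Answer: -560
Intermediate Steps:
c(I) = -3
u = 4 (u = (⅔)*6 = 4)
d(q) = -12 - q (d(q) = 4*(-3) - q = -12 - q)
(d(4)*X(-1))*(-35) = ((-12 - 1*4)*(-1))*(-35) = ((-12 - 4)*(-1))*(-35) = -16*(-1)*(-35) = 16*(-35) = -560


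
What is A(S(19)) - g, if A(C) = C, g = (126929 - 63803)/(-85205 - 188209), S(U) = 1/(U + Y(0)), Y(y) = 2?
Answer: 266510/956949 ≈ 0.27850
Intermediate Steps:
S(U) = 1/(2 + U) (S(U) = 1/(U + 2) = 1/(2 + U))
g = -10521/45569 (g = 63126/(-273414) = 63126*(-1/273414) = -10521/45569 ≈ -0.23088)
A(S(19)) - g = 1/(2 + 19) - 1*(-10521/45569) = 1/21 + 10521/45569 = 266510/956949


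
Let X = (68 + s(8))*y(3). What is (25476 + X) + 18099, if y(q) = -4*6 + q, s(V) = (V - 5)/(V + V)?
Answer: 674289/16 ≈ 42143.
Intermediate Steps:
s(V) = (-5 + V)/(2*V) (s(V) = (-5 + V)/((2*V)) = (-5 + V)*(1/(2*V)) = (-5 + V)/(2*V))
y(q) = -24 + q
X = -22911/16 (X = (68 + (½)*(-5 + 8)/8)*(-24 + 3) = (68 + (½)*(⅛)*3)*(-21) = (68 + 3/16)*(-21) = (1091/16)*(-21) = -22911/16 ≈ -1431.9)
(25476 + X) + 18099 = (25476 - 22911/16) + 18099 = 384705/16 + 18099 = 674289/16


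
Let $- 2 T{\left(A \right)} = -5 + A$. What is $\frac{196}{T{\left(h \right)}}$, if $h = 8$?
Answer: $- \frac{392}{3} \approx -130.67$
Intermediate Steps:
$T{\left(A \right)} = \frac{5}{2} - \frac{A}{2}$ ($T{\left(A \right)} = - \frac{-5 + A}{2} = \frac{5}{2} - \frac{A}{2}$)
$\frac{196}{T{\left(h \right)}} = \frac{196}{\frac{5}{2} - 4} = \frac{196}{- \frac{3}{2}} = 196 \left(- \frac{2}{3}\right) = - \frac{392}{3}$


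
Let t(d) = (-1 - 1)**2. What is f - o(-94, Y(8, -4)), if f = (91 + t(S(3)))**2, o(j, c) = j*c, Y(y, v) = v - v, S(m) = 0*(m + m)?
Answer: 9025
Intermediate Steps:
S(m) = 0 (S(m) = 0*(2*m) = 0)
t(d) = 4 (t(d) = (-2)**2 = 4)
Y(y, v) = 0
o(j, c) = c*j
f = 9025 (f = (91 + 4)**2 = 95**2 = 9025)
f - o(-94, Y(8, -4)) = 9025 - 0*(-94) = 9025 - 1*0 = 9025 + 0 = 9025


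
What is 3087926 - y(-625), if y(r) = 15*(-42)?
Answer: 3088556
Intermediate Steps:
y(r) = -630
3087926 - y(-625) = 3087926 - 1*(-630) = 3087926 + 630 = 3088556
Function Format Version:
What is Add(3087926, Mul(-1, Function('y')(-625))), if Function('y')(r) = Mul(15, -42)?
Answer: 3088556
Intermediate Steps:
Function('y')(r) = -630
Add(3087926, Mul(-1, Function('y')(-625))) = Add(3087926, Mul(-1, -630)) = Add(3087926, 630) = 3088556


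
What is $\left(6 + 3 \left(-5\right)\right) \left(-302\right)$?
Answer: $2718$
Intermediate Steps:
$\left(6 + 3 \left(-5\right)\right) \left(-302\right) = \left(6 - 15\right) \left(-302\right) = \left(-9\right) \left(-302\right) = 2718$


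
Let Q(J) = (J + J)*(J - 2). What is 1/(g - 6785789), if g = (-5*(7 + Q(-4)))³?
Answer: -1/27582664 ≈ -3.6255e-8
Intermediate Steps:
Q(J) = 2*J*(-2 + J) (Q(J) = (2*J)*(-2 + J) = 2*J*(-2 + J))
g = -20796875 (g = (-5*(7 + 2*(-4)*(-2 - 4)))³ = (-5*(7 + 2*(-4)*(-6)))³ = (-5*(7 + 48))³ = (-5*55)³ = (-275)³ = -20796875)
1/(g - 6785789) = 1/(-20796875 - 6785789) = 1/(-27582664) = -1/27582664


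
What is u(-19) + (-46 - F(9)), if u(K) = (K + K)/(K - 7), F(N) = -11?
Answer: -436/13 ≈ -33.538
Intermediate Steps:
u(K) = 2*K/(-7 + K) (u(K) = (2*K)/(-7 + K) = 2*K/(-7 + K))
u(-19) + (-46 - F(9)) = 2*(-19)/(-7 - 19) + (-46 - 1*(-11)) = 2*(-19)/(-26) + (-46 + 11) = 2*(-19)*(-1/26) - 35 = 19/13 - 35 = -436/13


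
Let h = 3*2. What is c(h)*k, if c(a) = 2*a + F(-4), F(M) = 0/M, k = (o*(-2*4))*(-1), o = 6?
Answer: 576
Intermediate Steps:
h = 6
k = 48 (k = (6*(-2*4))*(-1) = (6*(-8))*(-1) = -48*(-1) = 48)
F(M) = 0
c(a) = 2*a (c(a) = 2*a + 0 = 2*a)
c(h)*k = (2*6)*48 = 12*48 = 576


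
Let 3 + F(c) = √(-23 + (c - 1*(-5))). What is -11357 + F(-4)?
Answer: -11360 + I*√22 ≈ -11360.0 + 4.6904*I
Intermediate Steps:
F(c) = -3 + √(-18 + c) (F(c) = -3 + √(-23 + (c - 1*(-5))) = -3 + √(-23 + (c + 5)) = -3 + √(-23 + (5 + c)) = -3 + √(-18 + c))
-11357 + F(-4) = -11357 + (-3 + √(-18 - 4)) = -11357 + (-3 + √(-22)) = -11357 + (-3 + I*√22) = -11360 + I*√22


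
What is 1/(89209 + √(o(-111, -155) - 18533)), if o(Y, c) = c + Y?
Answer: 89209/7958264480 - I*√18799/7958264480 ≈ 1.121e-5 - 1.7229e-8*I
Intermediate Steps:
o(Y, c) = Y + c
1/(89209 + √(o(-111, -155) - 18533)) = 1/(89209 + √((-111 - 155) - 18533)) = 1/(89209 + √(-266 - 18533)) = 1/(89209 + √(-18799)) = 1/(89209 + I*√18799)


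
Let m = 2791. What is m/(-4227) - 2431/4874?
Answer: -23879171/20602398 ≈ -1.1590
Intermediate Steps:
m/(-4227) - 2431/4874 = 2791/(-4227) - 2431/4874 = 2791*(-1/4227) - 2431*1/4874 = -2791/4227 - 2431/4874 = -23879171/20602398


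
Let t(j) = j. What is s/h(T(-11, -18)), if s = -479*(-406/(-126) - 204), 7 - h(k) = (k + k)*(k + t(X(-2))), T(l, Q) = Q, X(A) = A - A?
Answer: -865553/5769 ≈ -150.04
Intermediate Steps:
X(A) = 0
h(k) = 7 - 2*k**2 (h(k) = 7 - (k + k)*(k + 0) = 7 - 2*k*k = 7 - 2*k**2)
s = 865553/9 (s = -479*(-406*(-1/126) - 204) = -479*(29/9 - 204) = -479*(-1807/9) = 865553/9 ≈ 96173.)
s/h(T(-11, -18)) = 865553/(9*(7 - 2*(-18)**2)) = 865553/(9*(7 - 2*324)) = 865553/(9*(7 - 648)) = (865553/9)/(-641) = (865553/9)*(-1/641) = -865553/5769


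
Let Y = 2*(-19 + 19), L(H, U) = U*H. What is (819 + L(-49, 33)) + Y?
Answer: -798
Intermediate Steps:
L(H, U) = H*U
Y = 0 (Y = 2*0 = 0)
(819 + L(-49, 33)) + Y = (819 - 49*33) + 0 = (819 - 1617) + 0 = -798 + 0 = -798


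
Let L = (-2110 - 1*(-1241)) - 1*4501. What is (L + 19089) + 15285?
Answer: 29004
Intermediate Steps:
L = -5370 (L = (-2110 + 1241) - 4501 = -869 - 4501 = -5370)
(L + 19089) + 15285 = (-5370 + 19089) + 15285 = 13719 + 15285 = 29004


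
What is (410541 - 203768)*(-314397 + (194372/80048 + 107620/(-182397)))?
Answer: -237289143161358611771/3650128764 ≈ -6.5008e+10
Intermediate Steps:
(410541 - 203768)*(-314397 + (194372/80048 + 107620/(-182397))) = 206773*(-314397 + (194372*(1/80048) + 107620*(-1/182397))) = 206773*(-314397 + (48593/20012 - 107620/182397)) = 206773*(-314397 + 6709525981/3650128764) = 206773*(-1147582823489327/3650128764) = -237289143161358611771/3650128764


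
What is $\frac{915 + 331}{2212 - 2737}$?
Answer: $- \frac{178}{75} \approx -2.3733$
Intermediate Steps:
$\frac{915 + 331}{2212 - 2737} = \frac{1246}{-525} = 1246 \left(- \frac{1}{525}\right) = - \frac{178}{75}$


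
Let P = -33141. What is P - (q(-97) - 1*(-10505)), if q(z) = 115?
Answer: -43761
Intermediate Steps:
P - (q(-97) - 1*(-10505)) = -33141 - (115 - 1*(-10505)) = -33141 - (115 + 10505) = -33141 - 1*10620 = -33141 - 10620 = -43761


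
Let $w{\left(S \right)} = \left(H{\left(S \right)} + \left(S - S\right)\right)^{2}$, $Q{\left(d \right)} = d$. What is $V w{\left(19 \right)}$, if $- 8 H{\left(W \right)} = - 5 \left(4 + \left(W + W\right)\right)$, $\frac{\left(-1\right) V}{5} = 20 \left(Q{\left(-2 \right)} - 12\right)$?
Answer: $\frac{1929375}{2} \approx 9.6469 \cdot 10^{5}$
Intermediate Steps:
$V = 1400$ ($V = - 5 \cdot 20 \left(-2 - 12\right) = - 5 \cdot 20 \left(-14\right) = \left(-5\right) \left(-280\right) = 1400$)
$H{\left(W \right)} = \frac{5}{2} + \frac{5 W}{4}$ ($H{\left(W \right)} = - \frac{\left(-5\right) \left(4 + \left(W + W\right)\right)}{8} = - \frac{\left(-5\right) \left(4 + 2 W\right)}{8} = - \frac{-20 - 10 W}{8} = \frac{5}{2} + \frac{5 W}{4}$)
$w{\left(S \right)} = \left(\frac{5}{2} + \frac{5 S}{4}\right)^{2}$ ($w{\left(S \right)} = \left(\left(\frac{5}{2} + \frac{5 S}{4}\right) + \left(S - S\right)\right)^{2} = \left(\left(\frac{5}{2} + \frac{5 S}{4}\right) + 0\right)^{2} = \left(\frac{5}{2} + \frac{5 S}{4}\right)^{2}$)
$V w{\left(19 \right)} = 1400 \frac{25 \left(2 + 19\right)^{2}}{16} = 1400 \frac{25 \cdot 21^{2}}{16} = 1400 \cdot \frac{25}{16} \cdot 441 = 1400 \cdot \frac{11025}{16} = \frac{1929375}{2}$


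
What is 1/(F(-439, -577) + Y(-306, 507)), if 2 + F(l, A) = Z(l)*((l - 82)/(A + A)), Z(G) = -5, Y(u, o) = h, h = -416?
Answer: -1154/484977 ≈ -0.0023795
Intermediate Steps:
Y(u, o) = -416
F(l, A) = -2 - 5*(-82 + l)/(2*A) (F(l, A) = -2 - 5*(l - 82)/(A + A) = -2 - 5*(-82 + l)/(2*A))
1/(F(-439, -577) + Y(-306, 507)) = 1/((½)*(410 - 5*(-439) - 4*(-577))/(-577) - 416) = 1/((½)*(-1/577)*(410 + 2195 + 2308) - 416) = 1/((½)*(-1/577)*4913 - 416) = 1/(-4913/1154 - 416) = 1/(-484977/1154) = -1154/484977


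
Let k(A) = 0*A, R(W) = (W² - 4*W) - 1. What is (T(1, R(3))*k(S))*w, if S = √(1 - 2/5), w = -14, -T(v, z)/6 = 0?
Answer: 0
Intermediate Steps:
R(W) = -1 + W² - 4*W
T(v, z) = 0 (T(v, z) = -6*0 = 0)
S = √15/5 (S = √(1 - 2*⅕) = √(1 - ⅖) = √(⅗) = √15/5 ≈ 0.77460)
k(A) = 0
(T(1, R(3))*k(S))*w = (0*0)*(-14) = 0*(-14) = 0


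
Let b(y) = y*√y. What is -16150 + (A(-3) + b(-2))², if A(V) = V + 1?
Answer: -16154 + 8*I*√2 ≈ -16154.0 + 11.314*I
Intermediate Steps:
b(y) = y^(3/2)
A(V) = 1 + V
-16150 + (A(-3) + b(-2))² = -16150 + ((1 - 3) + (-2)^(3/2))² = -16150 + (-2 - 2*I*√2)²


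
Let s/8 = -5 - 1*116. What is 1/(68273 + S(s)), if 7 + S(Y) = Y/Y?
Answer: 1/68267 ≈ 1.4648e-5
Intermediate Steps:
s = -968 (s = 8*(-5 - 1*116) = 8*(-5 - 116) = 8*(-121) = -968)
S(Y) = -6 (S(Y) = -7 + Y/Y = -7 + 1 = -6)
1/(68273 + S(s)) = 1/(68273 - 6) = 1/68267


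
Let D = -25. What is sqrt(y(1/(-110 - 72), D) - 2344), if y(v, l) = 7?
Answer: I*sqrt(2337) ≈ 48.343*I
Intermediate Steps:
sqrt(y(1/(-110 - 72), D) - 2344) = sqrt(7 - 2344) = sqrt(-2337) = I*sqrt(2337)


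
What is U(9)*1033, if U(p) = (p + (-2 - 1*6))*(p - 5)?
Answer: 4132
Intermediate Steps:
U(p) = (-8 + p)*(-5 + p) (U(p) = (p + (-2 - 6))*(-5 + p) = (p - 8)*(-5 + p) = (-8 + p)*(-5 + p))
U(9)*1033 = (40 + 9**2 - 13*9)*1033 = (40 + 81 - 117)*1033 = 4*1033 = 4132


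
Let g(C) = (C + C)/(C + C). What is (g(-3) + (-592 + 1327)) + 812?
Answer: 1548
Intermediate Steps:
g(C) = 1 (g(C) = (2*C)/((2*C)) = (2*C)*(1/(2*C)) = 1)
(g(-3) + (-592 + 1327)) + 812 = (1 + (-592 + 1327)) + 812 = (1 + 735) + 812 = 736 + 812 = 1548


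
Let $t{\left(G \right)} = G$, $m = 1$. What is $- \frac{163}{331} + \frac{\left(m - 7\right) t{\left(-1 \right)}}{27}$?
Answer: $- \frac{805}{2979} \approx -0.27023$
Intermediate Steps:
$- \frac{163}{331} + \frac{\left(m - 7\right) t{\left(-1 \right)}}{27} = - \frac{163}{331} + \frac{\left(1 - 7\right) \left(-1\right)}{27} = \left(-163\right) \frac{1}{331} + \left(-6\right) \left(-1\right) \frac{1}{27} = - \frac{163}{331} + 6 \cdot \frac{1}{27} = - \frac{163}{331} + \frac{2}{9} = - \frac{805}{2979}$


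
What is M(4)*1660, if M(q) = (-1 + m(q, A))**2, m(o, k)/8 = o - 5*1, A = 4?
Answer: 134460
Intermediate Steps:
m(o, k) = -40 + 8*o (m(o, k) = 8*(o - 5*1) = 8*(o - 5) = 8*(-5 + o) = -40 + 8*o)
M(q) = (-41 + 8*q)**2 (M(q) = (-1 + (-40 + 8*q))**2 = (-41 + 8*q)**2)
M(4)*1660 = (-41 + 8*4)**2*1660 = (-41 + 32)**2*1660 = (-9)**2*1660 = 81*1660 = 134460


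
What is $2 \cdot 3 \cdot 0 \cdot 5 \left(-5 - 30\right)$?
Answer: $0$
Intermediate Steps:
$2 \cdot 3 \cdot 0 \cdot 5 \left(-5 - 30\right) = 2 \cdot 0 \cdot 5 \left(-5 - 30\right) = 0 \cdot 5 \left(-35\right) = 0 \left(-175\right) = 0$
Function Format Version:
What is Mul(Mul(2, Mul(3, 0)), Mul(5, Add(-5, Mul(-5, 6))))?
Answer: 0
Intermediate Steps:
Mul(Mul(2, Mul(3, 0)), Mul(5, Add(-5, Mul(-5, 6)))) = Mul(Mul(2, 0), Mul(5, Add(-5, -30))) = Mul(0, Mul(5, -35)) = Mul(0, -175) = 0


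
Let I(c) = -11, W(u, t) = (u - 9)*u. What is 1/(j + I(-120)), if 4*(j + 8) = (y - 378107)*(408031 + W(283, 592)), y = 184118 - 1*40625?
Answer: -2/56961111949 ≈ -3.5112e-11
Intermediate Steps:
W(u, t) = u*(-9 + u) (W(u, t) = (-9 + u)*u = u*(-9 + u))
y = 143493 (y = 184118 - 40625 = 143493)
j = -56961111927/2 (j = -8 + ((143493 - 378107)*(408031 + 283*(-9 + 283)))/4 = -8 + (-234614*(408031 + 283*274))/4 = -8 + (-234614*(408031 + 77542))/4 = -8 + (-234614*485573)/4 = -8 + (¼)*(-113922223822) = -8 - 56961111911/2 = -56961111927/2 ≈ -2.8481e+10)
1/(j + I(-120)) = 1/(-56961111927/2 - 11) = 1/(-56961111949/2) = -2/56961111949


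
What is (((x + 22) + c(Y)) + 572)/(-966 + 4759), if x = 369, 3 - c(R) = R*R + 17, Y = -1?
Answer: 948/3793 ≈ 0.24993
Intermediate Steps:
c(R) = -14 - R**2 (c(R) = 3 - (R*R + 17) = 3 - (R**2 + 17) = 3 - (17 + R**2) = 3 + (-17 - R**2) = -14 - R**2)
(((x + 22) + c(Y)) + 572)/(-966 + 4759) = (((369 + 22) + (-14 - 1*(-1)**2)) + 572)/(-966 + 4759) = ((391 + (-14 - 1*1)) + 572)/3793 = ((391 + (-14 - 1)) + 572)*(1/3793) = ((391 - 15) + 572)*(1/3793) = (376 + 572)*(1/3793) = 948*(1/3793) = 948/3793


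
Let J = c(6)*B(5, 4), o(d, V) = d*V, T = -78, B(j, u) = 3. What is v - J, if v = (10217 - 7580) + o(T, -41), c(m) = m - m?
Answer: 5835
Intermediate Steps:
c(m) = 0
o(d, V) = V*d
J = 0 (J = 0*3 = 0)
v = 5835 (v = (10217 - 7580) - 41*(-78) = 2637 + 3198 = 5835)
v - J = 5835 - 1*0 = 5835 + 0 = 5835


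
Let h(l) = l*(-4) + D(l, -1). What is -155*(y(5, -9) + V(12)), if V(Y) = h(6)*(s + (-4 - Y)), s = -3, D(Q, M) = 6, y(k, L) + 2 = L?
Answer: -51305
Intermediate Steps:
y(k, L) = -2 + L
h(l) = 6 - 4*l (h(l) = l*(-4) + 6 = -4*l + 6 = 6 - 4*l)
V(Y) = 126 + 18*Y (V(Y) = (6 - 4*6)*(-3 + (-4 - Y)) = (6 - 24)*(-7 - Y) = -18*(-7 - Y) = 126 + 18*Y)
-155*(y(5, -9) + V(12)) = -155*((-2 - 9) + (126 + 18*12)) = -155*(-11 + (126 + 216)) = -155*(-11 + 342) = -155*331 = -51305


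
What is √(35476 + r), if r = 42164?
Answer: 2*√19410 ≈ 278.64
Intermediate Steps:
√(35476 + r) = √(35476 + 42164) = √77640 = 2*√19410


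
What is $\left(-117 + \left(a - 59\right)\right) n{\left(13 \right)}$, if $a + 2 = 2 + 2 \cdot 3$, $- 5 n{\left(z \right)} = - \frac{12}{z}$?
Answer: $- \frac{408}{13} \approx -31.385$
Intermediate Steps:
$n{\left(z \right)} = \frac{12}{5 z}$ ($n{\left(z \right)} = - \frac{\left(-12\right) \frac{1}{z}}{5} = \frac{12}{5 z}$)
$a = 6$ ($a = -2 + \left(2 + 2 \cdot 3\right) = -2 + \left(2 + 6\right) = -2 + 8 = 6$)
$\left(-117 + \left(a - 59\right)\right) n{\left(13 \right)} = \left(-117 + \left(6 - 59\right)\right) \frac{12}{5 \cdot 13} = \left(-117 + \left(6 - 59\right)\right) \frac{12}{5} \cdot \frac{1}{13} = \left(-117 - 53\right) \frac{12}{65} = \left(-170\right) \frac{12}{65} = - \frac{408}{13}$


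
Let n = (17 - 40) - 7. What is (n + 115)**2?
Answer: 7225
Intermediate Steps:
n = -30 (n = -23 - 7 = -30)
(n + 115)**2 = (-30 + 115)**2 = 85**2 = 7225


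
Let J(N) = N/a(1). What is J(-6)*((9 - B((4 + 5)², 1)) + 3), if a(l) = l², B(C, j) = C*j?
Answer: 414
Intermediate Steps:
J(N) = N (J(N) = N/(1²) = N/1 = N*1 = N)
J(-6)*((9 - B((4 + 5)², 1)) + 3) = -6*((9 - (4 + 5)²) + 3) = -6*((9 - 9²) + 3) = -6*((9 - 81) + 3) = -6*(-72 + 3) = -6*(-69) = 414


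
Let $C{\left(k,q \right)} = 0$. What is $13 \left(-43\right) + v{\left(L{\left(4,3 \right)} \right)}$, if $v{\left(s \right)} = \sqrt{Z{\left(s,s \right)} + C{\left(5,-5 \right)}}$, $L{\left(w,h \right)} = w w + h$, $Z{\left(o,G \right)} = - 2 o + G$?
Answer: $-559 + i \sqrt{19} \approx -559.0 + 4.3589 i$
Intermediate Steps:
$Z{\left(o,G \right)} = G - 2 o$
$L{\left(w,h \right)} = h + w^{2}$ ($L{\left(w,h \right)} = w^{2} + h = h + w^{2}$)
$v{\left(s \right)} = \sqrt{- s}$ ($v{\left(s \right)} = \sqrt{\left(s - 2 s\right) + 0} = \sqrt{- s + 0} = \sqrt{- s}$)
$13 \left(-43\right) + v{\left(L{\left(4,3 \right)} \right)} = 13 \left(-43\right) + \sqrt{- (3 + 4^{2})} = -559 + \sqrt{- (3 + 16)} = -559 + \sqrt{\left(-1\right) 19} = -559 + \sqrt{-19} = -559 + i \sqrt{19}$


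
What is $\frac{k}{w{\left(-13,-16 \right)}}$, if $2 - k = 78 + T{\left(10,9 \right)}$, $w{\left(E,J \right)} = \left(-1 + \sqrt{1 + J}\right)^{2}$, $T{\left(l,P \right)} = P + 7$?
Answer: $- \frac{92}{\left(1 - i \sqrt{15}\right)^{2}} \approx 5.0313 - 2.7837 i$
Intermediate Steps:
$T{\left(l,P \right)} = 7 + P$
$k = -92$ ($k = 2 - \left(78 + \left(7 + 9\right)\right) = 2 - \left(78 + 16\right) = 2 - 94 = -92$)
$\frac{k}{w{\left(-13,-16 \right)}} = - \frac{92}{\left(-1 + \sqrt{1 - 16}\right)^{2}} = - \frac{92}{\left(-1 + \sqrt{-15}\right)^{2}} = - \frac{92}{\left(-1 + i \sqrt{15}\right)^{2}}$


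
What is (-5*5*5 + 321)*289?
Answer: 56644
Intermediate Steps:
(-5*5*5 + 321)*289 = (-25*5 + 321)*289 = (-125 + 321)*289 = 196*289 = 56644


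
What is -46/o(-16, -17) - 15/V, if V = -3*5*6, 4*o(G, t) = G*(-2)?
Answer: -67/12 ≈ -5.5833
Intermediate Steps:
o(G, t) = -G/2 (o(G, t) = (G*(-2))/4 = (-2*G)/4 = -G/2)
V = -90 (V = -15*6 = -90)
-46/o(-16, -17) - 15/V = -46/((-1/2*(-16))) - 15/(-90) = -46/8 - 15*(-1/90) = -46*1/8 + 1/6 = -23/4 + 1/6 = -67/12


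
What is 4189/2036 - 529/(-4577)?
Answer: 880439/405164 ≈ 2.1730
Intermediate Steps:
4189/2036 - 529/(-4577) = 4189*(1/2036) - 529*(-1/4577) = 4189/2036 + 23/199 = 880439/405164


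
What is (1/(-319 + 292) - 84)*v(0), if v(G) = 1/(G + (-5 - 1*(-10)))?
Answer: -2269/135 ≈ -16.807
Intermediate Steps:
v(G) = 1/(5 + G) (v(G) = 1/(G + (-5 + 10)) = 1/(G + 5) = 1/(5 + G))
(1/(-319 + 292) - 84)*v(0) = (1/(-319 + 292) - 84)/(5 + 0) = (1/(-27) - 84)/5 = (-1/27 - 84)*(⅕) = -2269/27*⅕ = -2269/135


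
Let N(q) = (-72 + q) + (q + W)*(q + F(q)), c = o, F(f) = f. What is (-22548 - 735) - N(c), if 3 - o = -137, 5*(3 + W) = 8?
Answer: -62159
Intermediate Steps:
W = -7/5 (W = -3 + (⅕)*8 = -3 + 8/5 = -7/5 ≈ -1.4000)
o = 140 (o = 3 - 1*(-137) = 3 + 137 = 140)
c = 140
N(q) = -72 + q + 2*q*(-7/5 + q) (N(q) = (-72 + q) + (q - 7/5)*(q + q) = (-72 + q) + (-7/5 + q)*(2*q) = (-72 + q) + 2*q*(-7/5 + q) = -72 + q + 2*q*(-7/5 + q))
(-22548 - 735) - N(c) = (-22548 - 735) - (-72 + 2*140² - 9/5*140) = -23283 - (-72 + 2*19600 - 252) = -23283 - (-72 + 39200 - 252) = -23283 - 1*38876 = -23283 - 38876 = -62159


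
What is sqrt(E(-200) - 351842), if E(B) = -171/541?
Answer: I*sqrt(102977560913)/541 ≈ 593.16*I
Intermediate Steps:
E(B) = -171/541 (E(B) = -171*1/541 = -171/541)
sqrt(E(-200) - 351842) = sqrt(-171/541 - 351842) = sqrt(-190346693/541) = I*sqrt(102977560913)/541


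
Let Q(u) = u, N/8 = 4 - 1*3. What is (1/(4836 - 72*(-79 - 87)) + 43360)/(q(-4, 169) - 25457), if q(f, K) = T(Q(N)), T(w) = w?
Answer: -727927681/427237812 ≈ -1.7038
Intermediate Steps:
N = 8 (N = 8*(4 - 1*3) = 8*(4 - 3) = 8*1 = 8)
q(f, K) = 8
(1/(4836 - 72*(-79 - 87)) + 43360)/(q(-4, 169) - 25457) = (1/(4836 - 72*(-79 - 87)) + 43360)/(8 - 25457) = (1/(4836 - 72*(-166)) + 43360)/(-25449) = (1/(4836 + 11952) + 43360)*(-1/25449) = (1/16788 + 43360)*(-1/25449) = (727927681/16788)*(-1/25449) = -727927681/427237812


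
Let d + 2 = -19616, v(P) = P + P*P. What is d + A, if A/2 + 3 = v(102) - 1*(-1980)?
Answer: 5348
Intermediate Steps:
v(P) = P + P²
d = -19618 (d = -2 - 19616 = -19618)
A = 24966 (A = -6 + 2*(102*(1 + 102) - 1*(-1980)) = -6 + 2*(102*103 + 1980) = -6 + 2*(10506 + 1980) = -6 + 2*12486 = -6 + 24972 = 24966)
d + A = -19618 + 24966 = 5348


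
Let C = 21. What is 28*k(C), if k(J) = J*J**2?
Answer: 259308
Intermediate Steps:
k(J) = J**3
28*k(C) = 28*21**3 = 28*9261 = 259308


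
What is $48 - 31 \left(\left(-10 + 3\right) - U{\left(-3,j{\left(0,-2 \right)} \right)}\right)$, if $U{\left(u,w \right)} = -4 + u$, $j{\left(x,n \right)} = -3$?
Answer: $48$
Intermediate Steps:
$48 - 31 \left(\left(-10 + 3\right) - U{\left(-3,j{\left(0,-2 \right)} \right)}\right) = 48 - 31 \left(\left(-10 + 3\right) - \left(-4 - 3\right)\right) = 48 - 31 \left(-7 - -7\right) = 48 - 31 \left(-7 + 7\right) = 48 - 0 = 48 + 0 = 48$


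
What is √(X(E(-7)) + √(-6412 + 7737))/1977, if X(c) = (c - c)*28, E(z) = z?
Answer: √5*53^(¼)/1977 ≈ 0.0030517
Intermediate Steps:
X(c) = 0 (X(c) = 0*28 = 0)
√(X(E(-7)) + √(-6412 + 7737))/1977 = √(0 + √(-6412 + 7737))/1977 = √(0 + √1325)*(1/1977) = √(0 + 5*√53)*(1/1977) = √(5*√53)*(1/1977) = (√5*53^(¼))*(1/1977) = √5*53^(¼)/1977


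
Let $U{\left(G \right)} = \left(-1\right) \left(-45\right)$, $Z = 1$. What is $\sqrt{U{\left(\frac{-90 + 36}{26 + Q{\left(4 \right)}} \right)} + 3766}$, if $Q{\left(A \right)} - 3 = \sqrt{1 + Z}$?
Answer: $\sqrt{3811} \approx 61.733$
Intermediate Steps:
$Q{\left(A \right)} = 3 + \sqrt{2}$ ($Q{\left(A \right)} = 3 + \sqrt{1 + 1} = 3 + \sqrt{2}$)
$U{\left(G \right)} = 45$
$\sqrt{U{\left(\frac{-90 + 36}{26 + Q{\left(4 \right)}} \right)} + 3766} = \sqrt{45 + 3766} = \sqrt{3811}$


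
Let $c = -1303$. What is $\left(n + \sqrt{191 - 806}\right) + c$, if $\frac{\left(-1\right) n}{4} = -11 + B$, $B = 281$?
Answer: $-2383 + i \sqrt{615} \approx -2383.0 + 24.799 i$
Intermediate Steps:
$n = -1080$ ($n = - 4 \left(-11 + 281\right) = \left(-4\right) 270 = -1080$)
$\left(n + \sqrt{191 - 806}\right) + c = \left(-1080 + \sqrt{191 - 806}\right) - 1303 = \left(-1080 + \sqrt{-615}\right) - 1303 = \left(-1080 + i \sqrt{615}\right) - 1303 = -2383 + i \sqrt{615}$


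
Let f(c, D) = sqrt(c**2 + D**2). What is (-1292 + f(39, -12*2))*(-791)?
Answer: 1021972 - 2373*sqrt(233) ≈ 9.8575e+5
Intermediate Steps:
f(c, D) = sqrt(D**2 + c**2)
(-1292 + f(39, -12*2))*(-791) = (-1292 + sqrt((-12*2)**2 + 39**2))*(-791) = (-1292 + sqrt((-24)**2 + 1521))*(-791) = (-1292 + sqrt(576 + 1521))*(-791) = (-1292 + sqrt(2097))*(-791) = (-1292 + 3*sqrt(233))*(-791) = 1021972 - 2373*sqrt(233)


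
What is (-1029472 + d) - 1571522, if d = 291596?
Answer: -2309398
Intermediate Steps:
(-1029472 + d) - 1571522 = (-1029472 + 291596) - 1571522 = -737876 - 1571522 = -2309398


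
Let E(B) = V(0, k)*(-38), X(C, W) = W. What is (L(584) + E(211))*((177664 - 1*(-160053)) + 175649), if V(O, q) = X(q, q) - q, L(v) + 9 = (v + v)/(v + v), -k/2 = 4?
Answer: -4106928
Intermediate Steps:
k = -8 (k = -2*4 = -8)
L(v) = -8 (L(v) = -9 + (v + v)/(v + v) = -9 + (2*v)/((2*v)) = -9 + (2*v)*(1/(2*v)) = -9 + 1 = -8)
V(O, q) = 0 (V(O, q) = q - q = 0)
E(B) = 0 (E(B) = 0*(-38) = 0)
(L(584) + E(211))*((177664 - 1*(-160053)) + 175649) = (-8 + 0)*((177664 - 1*(-160053)) + 175649) = -8*((177664 + 160053) + 175649) = -8*(337717 + 175649) = -8*513366 = -4106928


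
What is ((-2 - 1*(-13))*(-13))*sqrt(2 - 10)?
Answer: -286*I*sqrt(2) ≈ -404.46*I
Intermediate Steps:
((-2 - 1*(-13))*(-13))*sqrt(2 - 10) = ((-2 + 13)*(-13))*sqrt(-8) = (11*(-13))*(2*I*sqrt(2)) = -286*I*sqrt(2)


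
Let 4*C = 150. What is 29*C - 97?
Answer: 1981/2 ≈ 990.50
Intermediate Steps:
C = 75/2 (C = (¼)*150 = 75/2 ≈ 37.500)
29*C - 97 = 29*(75/2) - 97 = 2175/2 - 97 = 1981/2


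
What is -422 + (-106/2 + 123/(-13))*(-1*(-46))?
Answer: -42838/13 ≈ -3295.2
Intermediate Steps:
-422 + (-106/2 + 123/(-13))*(-1*(-46)) = -422 + (-106*½ + 123*(-1/13))*46 = -422 + (-53 - 123/13)*46 = -422 - 812/13*46 = -422 - 37352/13 = -42838/13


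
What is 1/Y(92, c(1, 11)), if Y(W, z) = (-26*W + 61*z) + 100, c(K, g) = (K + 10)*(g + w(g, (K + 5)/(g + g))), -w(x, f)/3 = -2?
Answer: 1/9115 ≈ 0.00010971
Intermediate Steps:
w(x, f) = 6 (w(x, f) = -3*(-2) = 6)
c(K, g) = (6 + g)*(10 + K) (c(K, g) = (K + 10)*(g + 6) = (10 + K)*(6 + g) = (6 + g)*(10 + K))
Y(W, z) = 100 - 26*W + 61*z
1/Y(92, c(1, 11)) = 1/(100 - 26*92 + 61*(60 + 6*1 + 10*11 + 1*11)) = 1/(100 - 2392 + 61*(60 + 6 + 110 + 11)) = 1/(100 - 2392 + 61*187) = 1/(100 - 2392 + 11407) = 1/9115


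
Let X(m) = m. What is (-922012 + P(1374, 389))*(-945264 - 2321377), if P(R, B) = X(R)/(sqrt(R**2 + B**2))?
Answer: 3011882201692 - 4488364734*sqrt(2039197)/2039197 ≈ 3.0119e+12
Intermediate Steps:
P(R, B) = R/sqrt(B**2 + R**2) (P(R, B) = R/(sqrt(R**2 + B**2)) = R/(sqrt(B**2 + R**2)) = R/sqrt(B**2 + R**2))
(-922012 + P(1374, 389))*(-945264 - 2321377) = (-922012 + 1374/sqrt(389**2 + 1374**2))*(-945264 - 2321377) = (-922012 + 1374/sqrt(151321 + 1887876))*(-3266641) = (-922012 + 1374/sqrt(2039197))*(-3266641) = (-922012 + 1374*(sqrt(2039197)/2039197))*(-3266641) = (-922012 + 1374*sqrt(2039197)/2039197)*(-3266641) = 3011882201692 - 4488364734*sqrt(2039197)/2039197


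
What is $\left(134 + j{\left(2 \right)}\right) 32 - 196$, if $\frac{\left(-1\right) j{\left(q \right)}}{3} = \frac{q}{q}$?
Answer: $3996$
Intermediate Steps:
$j{\left(q \right)} = -3$ ($j{\left(q \right)} = - 3 \frac{q}{q} = \left(-3\right) 1 = -3$)
$\left(134 + j{\left(2 \right)}\right) 32 - 196 = \left(134 - 3\right) 32 - 196 = 131 \cdot 32 - 196 = 4192 - 196 = 3996$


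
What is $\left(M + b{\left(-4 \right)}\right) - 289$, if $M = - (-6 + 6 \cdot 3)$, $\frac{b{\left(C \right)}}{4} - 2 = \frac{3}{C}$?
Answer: $-296$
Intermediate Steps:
$b{\left(C \right)} = 8 + \frac{12}{C}$ ($b{\left(C \right)} = 8 + 4 \frac{3}{C} = 8 + \frac{12}{C}$)
$M = -12$ ($M = - (-6 + 18) = \left(-1\right) 12 = -12$)
$\left(M + b{\left(-4 \right)}\right) - 289 = \left(-12 + \left(8 + \frac{12}{-4}\right)\right) - 289 = \left(-12 + \left(8 + 12 \left(- \frac{1}{4}\right)\right)\right) - 289 = \left(-12 + \left(8 - 3\right)\right) - 289 = \left(-12 + 5\right) - 289 = -7 - 289 = -296$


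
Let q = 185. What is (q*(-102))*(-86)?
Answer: 1622820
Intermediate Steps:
(q*(-102))*(-86) = (185*(-102))*(-86) = -18870*(-86) = 1622820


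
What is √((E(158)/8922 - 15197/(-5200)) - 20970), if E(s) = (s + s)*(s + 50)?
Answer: I*√166843663917351/89220 ≈ 144.77*I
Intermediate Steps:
E(s) = 2*s*(50 + s) (E(s) = (2*s)*(50 + s) = 2*s*(50 + s))
√((E(158)/8922 - 15197/(-5200)) - 20970) = √(((2*158*(50 + 158))/8922 - 15197/(-5200)) - 20970) = √(((2*158*208)*(1/8922) - 15197*(-1/5200)) - 20970) = √((65728*(1/8922) + 1169/400) - 20970) = √((32864/4461 + 1169/400) - 20970) = √(18360509/1784400 - 20970) = √(-37400507491/1784400) = I*√166843663917351/89220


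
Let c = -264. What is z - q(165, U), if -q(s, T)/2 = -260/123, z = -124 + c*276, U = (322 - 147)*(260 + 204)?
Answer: -8978044/123 ≈ -72992.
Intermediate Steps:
U = 81200 (U = 175*464 = 81200)
z = -72988 (z = -124 - 264*276 = -124 - 72864 = -72988)
q(s, T) = 520/123 (q(s, T) = -(-520)/123 = -2*(-260/123) = 520/123)
z - q(165, U) = -72988 - 1*520/123 = -72988 - 520/123 = -8978044/123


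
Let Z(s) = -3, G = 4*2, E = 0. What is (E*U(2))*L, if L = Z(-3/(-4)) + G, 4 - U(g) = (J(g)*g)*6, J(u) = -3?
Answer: 0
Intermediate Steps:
G = 8
U(g) = 4 + 18*g (U(g) = 4 - (-3*g)*6 = 4 - (-18)*g = 4 + 18*g)
L = 5 (L = -3 + 8 = 5)
(E*U(2))*L = (0*(4 + 18*2))*5 = (0*(4 + 36))*5 = (0*40)*5 = 0*5 = 0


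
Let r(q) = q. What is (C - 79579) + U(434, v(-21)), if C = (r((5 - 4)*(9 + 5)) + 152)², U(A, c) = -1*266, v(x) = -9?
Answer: -52289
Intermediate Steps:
U(A, c) = -266
C = 27556 (C = ((5 - 4)*(9 + 5) + 152)² = (1*14 + 152)² = (14 + 152)² = 166² = 27556)
(C - 79579) + U(434, v(-21)) = (27556 - 79579) - 266 = -52023 - 266 = -52289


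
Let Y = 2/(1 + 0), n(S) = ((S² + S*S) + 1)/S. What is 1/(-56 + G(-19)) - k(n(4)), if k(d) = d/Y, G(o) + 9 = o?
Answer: -695/168 ≈ -4.1369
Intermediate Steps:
G(o) = -9 + o
n(S) = (1 + 2*S²)/S (n(S) = ((S² + S²) + 1)/S = (2*S² + 1)/S = (1 + 2*S²)/S)
Y = 2 (Y = 2/1 = 2*1 = 2)
k(d) = d/2
1/(-56 + G(-19)) - k(n(4)) = 1/(-56 + (-9 - 19)) - (1/4 + 2*4)/2 = 1/(-56 - 28) - (¼ + 8)/2 = 1/(-84) - 33/(2*4) = -1/84 - 1*33/8 = -1/84 - 33/8 = -695/168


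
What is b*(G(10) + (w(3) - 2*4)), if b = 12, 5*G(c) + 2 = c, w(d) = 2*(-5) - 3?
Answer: -1164/5 ≈ -232.80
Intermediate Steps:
w(d) = -13 (w(d) = -10 - 3 = -13)
G(c) = -⅖ + c/5
b*(G(10) + (w(3) - 2*4)) = 12*((-⅖ + (⅕)*10) + (-13 - 2*4)) = 12*((-⅖ + 2) + (-13 - 8)) = 12*(8/5 - 21) = 12*(-97/5) = -1164/5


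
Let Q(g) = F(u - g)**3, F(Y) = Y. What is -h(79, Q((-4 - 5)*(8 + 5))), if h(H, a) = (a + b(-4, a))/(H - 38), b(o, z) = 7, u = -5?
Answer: -1404935/41 ≈ -34267.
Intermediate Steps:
Q(g) = (-5 - g)**3
h(H, a) = (7 + a)/(-38 + H) (h(H, a) = (a + 7)/(H - 38) = (7 + a)/(-38 + H))
-h(79, Q((-4 - 5)*(8 + 5))) = -(7 - (5 + (-4 - 5)*(8 + 5))**3)/(-38 + 79) = -(7 - (5 - 9*13)**3)/41 = -(7 - (5 - 117)**3)/41 = -(7 - 1*(-112)**3)/41 = -(7 - 1*(-1404928))/41 = -(7 + 1404928)/41 = -1404935/41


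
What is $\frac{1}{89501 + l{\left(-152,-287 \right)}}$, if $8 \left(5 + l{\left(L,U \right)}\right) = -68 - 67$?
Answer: $\frac{8}{715833} \approx 1.1176 \cdot 10^{-5}$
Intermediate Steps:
$l{\left(L,U \right)} = - \frac{175}{8}$ ($l{\left(L,U \right)} = -5 + \frac{-68 - 67}{8} = -5 + \frac{1}{8} \left(-135\right) = -5 - \frac{135}{8} = - \frac{175}{8}$)
$\frac{1}{89501 + l{\left(-152,-287 \right)}} = \frac{1}{89501 - \frac{175}{8}} = \frac{1}{\frac{715833}{8}} = \frac{8}{715833}$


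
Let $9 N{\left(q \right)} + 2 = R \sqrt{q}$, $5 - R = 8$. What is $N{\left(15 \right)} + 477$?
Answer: $\frac{4291}{9} - \frac{\sqrt{15}}{3} \approx 475.49$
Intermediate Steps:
$R = -3$ ($R = 5 - 8 = -3$)
$N{\left(q \right)} = - \frac{2}{9} - \frac{\sqrt{q}}{3}$ ($N{\left(q \right)} = - \frac{2}{9} + \frac{\left(-3\right) \sqrt{q}}{9} = - \frac{2}{9} - \frac{\sqrt{q}}{3}$)
$N{\left(15 \right)} + 477 = \left(- \frac{2}{9} - \frac{\sqrt{15}}{3}\right) + 477 = \frac{4291}{9} - \frac{\sqrt{15}}{3}$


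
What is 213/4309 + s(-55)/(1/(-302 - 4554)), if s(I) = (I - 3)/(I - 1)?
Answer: -151701163/30163 ≈ -5029.4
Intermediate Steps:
s(I) = (-3 + I)/(-1 + I)
213/4309 + s(-55)/(1/(-302 - 4554)) = 213/4309 + ((-3 - 55)/(-1 - 55))/(1/(-302 - 4554)) = 213*(1/4309) + (-58/(-56))/(1/(-4856)) = 213/4309 + (-1/56*(-58))/(-1/4856) = 213/4309 + (29/28)*(-4856) = 213/4309 - 35206/7 = -151701163/30163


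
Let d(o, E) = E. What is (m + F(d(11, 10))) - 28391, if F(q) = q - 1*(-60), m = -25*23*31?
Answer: -46146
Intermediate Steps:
m = -17825 (m = -575*31 = -17825)
F(q) = 60 + q (F(q) = q + 60 = 60 + q)
(m + F(d(11, 10))) - 28391 = (-17825 + (60 + 10)) - 28391 = (-17825 + 70) - 28391 = -17755 - 28391 = -46146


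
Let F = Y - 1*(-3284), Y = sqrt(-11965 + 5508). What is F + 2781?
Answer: 6065 + I*sqrt(6457) ≈ 6065.0 + 80.355*I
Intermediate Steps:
Y = I*sqrt(6457) (Y = sqrt(-6457) = I*sqrt(6457) ≈ 80.355*I)
F = 3284 + I*sqrt(6457) (F = I*sqrt(6457) - 1*(-3284) = I*sqrt(6457) + 3284 = 3284 + I*sqrt(6457) ≈ 3284.0 + 80.355*I)
F + 2781 = (3284 + I*sqrt(6457)) + 2781 = 6065 + I*sqrt(6457)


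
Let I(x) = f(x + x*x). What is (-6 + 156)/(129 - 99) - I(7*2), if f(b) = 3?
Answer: 2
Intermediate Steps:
I(x) = 3
(-6 + 156)/(129 - 99) - I(7*2) = (-6 + 156)/(129 - 99) - 1*3 = 150/30 - 3 = 150*(1/30) - 3 = 5 - 3 = 2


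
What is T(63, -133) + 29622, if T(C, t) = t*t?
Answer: 47311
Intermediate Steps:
T(C, t) = t**2
T(63, -133) + 29622 = (-133)**2 + 29622 = 17689 + 29622 = 47311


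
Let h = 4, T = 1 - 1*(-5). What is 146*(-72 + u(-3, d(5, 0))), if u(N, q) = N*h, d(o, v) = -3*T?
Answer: -12264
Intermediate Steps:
T = 6 (T = 1 + 5 = 6)
d(o, v) = -18 (d(o, v) = -3*6 = -18)
u(N, q) = 4*N (u(N, q) = N*4 = 4*N)
146*(-72 + u(-3, d(5, 0))) = 146*(-72 + 4*(-3)) = 146*(-72 - 12) = 146*(-84) = -12264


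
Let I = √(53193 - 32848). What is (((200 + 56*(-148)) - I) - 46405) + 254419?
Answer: 199926 - √20345 ≈ 1.9978e+5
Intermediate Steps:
I = √20345 ≈ 142.64
(((200 + 56*(-148)) - I) - 46405) + 254419 = (((200 + 56*(-148)) - √20345) - 46405) + 254419 = (((200 - 8288) - √20345) - 46405) + 254419 = ((-8088 - √20345) - 46405) + 254419 = (-54493 - √20345) + 254419 = 199926 - √20345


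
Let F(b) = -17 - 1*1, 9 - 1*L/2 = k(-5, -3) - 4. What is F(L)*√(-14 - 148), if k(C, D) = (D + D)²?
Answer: -162*I*√2 ≈ -229.1*I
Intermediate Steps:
k(C, D) = 4*D² (k(C, D) = (2*D)² = 4*D²)
L = -46 (L = 18 - 2*(4*(-3)² - 4) = 18 - 2*(4*9 - 4) = 18 - 2*(36 - 4) = 18 - 2*32 = 18 - 64 = -46)
F(b) = -18 (F(b) = -17 - 1 = -18)
F(L)*√(-14 - 148) = -18*√(-14 - 148) = -162*I*√2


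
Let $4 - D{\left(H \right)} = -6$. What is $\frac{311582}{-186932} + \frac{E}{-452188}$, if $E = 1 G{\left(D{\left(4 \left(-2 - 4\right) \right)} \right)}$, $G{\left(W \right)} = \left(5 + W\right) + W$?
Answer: $- \frac{35224578679}{21132101804} \approx -1.6669$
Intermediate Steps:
$D{\left(H \right)} = 10$ ($D{\left(H \right)} = 4 - -6 = 4 + 6 = 10$)
$G{\left(W \right)} = 5 + 2 W$
$E = 25$ ($E = 1 \left(5 + 2 \cdot 10\right) = 1 \left(5 + 20\right) = 1 \cdot 25 = 25$)
$\frac{311582}{-186932} + \frac{E}{-452188} = \frac{311582}{-186932} + \frac{25}{-452188} = 311582 \left(- \frac{1}{186932}\right) + 25 \left(- \frac{1}{452188}\right) = - \frac{155791}{93466} - \frac{25}{452188} = - \frac{35224578679}{21132101804}$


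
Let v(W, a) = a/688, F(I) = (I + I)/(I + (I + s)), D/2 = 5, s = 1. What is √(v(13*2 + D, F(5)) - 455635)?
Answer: I*√1631020201910/1892 ≈ 675.01*I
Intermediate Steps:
D = 10 (D = 2*5 = 10)
F(I) = 2*I/(1 + 2*I) (F(I) = (I + I)/(I + (I + 1)) = (2*I)/(I + (1 + I)) = (2*I)/(1 + 2*I) = 2*I/(1 + 2*I))
v(W, a) = a/688 (v(W, a) = a*(1/688) = a/688)
√(v(13*2 + D, F(5)) - 455635) = √((2*5/(1 + 2*5))/688 - 455635) = √((2*5/(1 + 10))/688 - 455635) = √((2*5/11)/688 - 455635) = √((2*5*(1/11))/688 - 455635) = √((1/688)*(10/11) - 455635) = √(5/3784 - 455635) = √(-1724122835/3784) = I*√1631020201910/1892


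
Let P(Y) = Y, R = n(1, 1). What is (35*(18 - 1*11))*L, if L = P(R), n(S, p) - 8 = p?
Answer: 2205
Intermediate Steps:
n(S, p) = 8 + p
R = 9 (R = 8 + 1 = 9)
L = 9
(35*(18 - 1*11))*L = (35*(18 - 1*11))*9 = (35*(18 - 11))*9 = (35*7)*9 = 245*9 = 2205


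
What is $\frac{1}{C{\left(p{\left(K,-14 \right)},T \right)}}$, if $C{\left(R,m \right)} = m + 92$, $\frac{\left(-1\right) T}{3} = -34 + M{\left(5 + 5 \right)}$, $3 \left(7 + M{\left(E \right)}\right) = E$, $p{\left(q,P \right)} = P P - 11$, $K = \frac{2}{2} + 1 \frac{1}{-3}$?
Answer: $\frac{1}{205} \approx 0.0048781$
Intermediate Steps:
$K = \frac{2}{3}$ ($K = 2 \cdot \frac{1}{2} + 1 \left(- \frac{1}{3}\right) = 1 - \frac{1}{3} = \frac{2}{3} \approx 0.66667$)
$p{\left(q,P \right)} = -11 + P^{2}$ ($p{\left(q,P \right)} = P^{2} - 11 = -11 + P^{2}$)
$M{\left(E \right)} = -7 + \frac{E}{3}$
$T = 113$ ($T = - 3 \left(-34 - \left(7 - \frac{5 + 5}{3}\right)\right) = - 3 \left(-34 + \left(-7 + \frac{1}{3} \cdot 10\right)\right) = - 3 \left(-34 + \left(-7 + \frac{10}{3}\right)\right) = - 3 \left(-34 - \frac{11}{3}\right) = \left(-3\right) \left(- \frac{113}{3}\right) = 113$)
$C{\left(R,m \right)} = 92 + m$
$\frac{1}{C{\left(p{\left(K,-14 \right)},T \right)}} = \frac{1}{92 + 113} = \frac{1}{205}$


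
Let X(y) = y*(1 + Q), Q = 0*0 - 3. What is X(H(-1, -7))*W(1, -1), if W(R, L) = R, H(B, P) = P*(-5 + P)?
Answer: -168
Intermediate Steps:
Q = -3 (Q = 0 - 3 = -3)
X(y) = -2*y (X(y) = y*(1 - 3) = y*(-2) = -2*y)
X(H(-1, -7))*W(1, -1) = -(-14)*(-5 - 7)*1 = -(-14)*(-12)*1 = -2*84*1 = -168*1 = -168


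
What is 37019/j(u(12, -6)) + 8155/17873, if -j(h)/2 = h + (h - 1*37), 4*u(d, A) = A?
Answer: 662292987/1429840 ≈ 463.19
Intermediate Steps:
u(d, A) = A/4
j(h) = 74 - 4*h (j(h) = -2*(h + (h - 1*37)) = -2*(h + (h - 37)) = -2*(h + (-37 + h)) = -2*(-37 + 2*h) = 74 - 4*h)
37019/j(u(12, -6)) + 8155/17873 = 37019/(74 - (-6)) + 8155/17873 = 37019/(74 - 4*(-3/2)) + 8155*(1/17873) = 37019/(74 + 6) + 8155/17873 = 37019/80 + 8155/17873 = 662292987/1429840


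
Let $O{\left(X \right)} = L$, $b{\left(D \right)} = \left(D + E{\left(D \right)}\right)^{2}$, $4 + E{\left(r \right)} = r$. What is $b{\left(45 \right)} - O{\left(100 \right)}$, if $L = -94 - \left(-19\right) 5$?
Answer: $7395$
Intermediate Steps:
$E{\left(r \right)} = -4 + r$
$L = 1$ ($L = -94 - -95 = -94 + 95 = 1$)
$b{\left(D \right)} = \left(-4 + 2 D\right)^{2}$ ($b{\left(D \right)} = \left(D + \left(-4 + D\right)\right)^{2} = \left(-4 + 2 D\right)^{2}$)
$O{\left(X \right)} = 1$
$b{\left(45 \right)} - O{\left(100 \right)} = 4 \left(-2 + 45\right)^{2} - 1 = 4 \cdot 43^{2} - 1 = 4 \cdot 1849 - 1 = 7396 - 1 = 7395$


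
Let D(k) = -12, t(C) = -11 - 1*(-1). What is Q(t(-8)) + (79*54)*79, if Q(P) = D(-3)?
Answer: 337002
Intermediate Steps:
t(C) = -10 (t(C) = -11 + 1 = -10)
Q(P) = -12
Q(t(-8)) + (79*54)*79 = -12 + (79*54)*79 = -12 + 4266*79 = -12 + 337014 = 337002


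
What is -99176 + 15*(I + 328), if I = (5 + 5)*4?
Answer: -93656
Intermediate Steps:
I = 40 (I = 10*4 = 40)
-99176 + 15*(I + 328) = -99176 + 15*(40 + 328) = -99176 + 15*368 = -99176 + 5520 = -93656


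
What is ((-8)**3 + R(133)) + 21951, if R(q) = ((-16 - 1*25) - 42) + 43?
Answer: 21399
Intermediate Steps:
R(q) = -40 (R(q) = ((-16 - 25) - 42) + 43 = (-41 - 42) + 43 = -83 + 43 = -40)
((-8)**3 + R(133)) + 21951 = ((-8)**3 - 40) + 21951 = (-512 - 40) + 21951 = -552 + 21951 = 21399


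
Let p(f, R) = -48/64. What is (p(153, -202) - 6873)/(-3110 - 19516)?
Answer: 3055/10056 ≈ 0.30380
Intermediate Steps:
p(f, R) = -¾ (p(f, R) = -48*1/64 = -¾)
(p(153, -202) - 6873)/(-3110 - 19516) = (-¾ - 6873)/(-3110 - 19516) = -27495/4/(-22626) = -27495/4*(-1/22626) = 3055/10056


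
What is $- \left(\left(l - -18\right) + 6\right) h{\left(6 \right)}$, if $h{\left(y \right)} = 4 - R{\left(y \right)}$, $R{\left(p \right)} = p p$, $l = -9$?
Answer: $480$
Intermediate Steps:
$R{\left(p \right)} = p^{2}$
$h{\left(y \right)} = 4 - y^{2}$
$- \left(\left(l - -18\right) + 6\right) h{\left(6 \right)} = - \left(\left(-9 - -18\right) + 6\right) \left(4 - 6^{2}\right) = - \left(\left(-9 + 18\right) + 6\right) \left(4 - 36\right) = - \left(9 + 6\right) \left(4 - 36\right) = - 15 \left(-32\right) = \left(-1\right) \left(-480\right) = 480$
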